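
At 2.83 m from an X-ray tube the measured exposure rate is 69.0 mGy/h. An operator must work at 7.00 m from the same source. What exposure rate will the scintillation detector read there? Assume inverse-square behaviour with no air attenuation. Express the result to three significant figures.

11.3 mGy/h

Using I₁d₁² = I₂d₂², scaling from 2.83 m to 7.00 m:
69.0 × (2.83/7.00)² = 69.0 × 0.1634 = 11.27 mGy/h.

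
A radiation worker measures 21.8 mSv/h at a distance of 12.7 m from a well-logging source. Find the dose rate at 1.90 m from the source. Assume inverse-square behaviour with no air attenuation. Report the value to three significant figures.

Applying the 1/r² law, the rate at 1.90 m is
(12.7/1.90)² = 44.68, so 21.8 × 44.68 = 974.0 mSv/h.

974 mSv/h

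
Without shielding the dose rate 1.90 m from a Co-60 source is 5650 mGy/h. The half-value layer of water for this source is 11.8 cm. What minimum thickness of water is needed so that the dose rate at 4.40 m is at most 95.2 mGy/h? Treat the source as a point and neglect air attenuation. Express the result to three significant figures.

At 4.40 m, distance alone gives (1.90/4.40)² = 0.1865, so 5650 × 0.1865 = 1054 mGy/h.
Further attenuation needed: 1054/95.2 = 11.07.
n = log₂(11.07) = 3.469 half-value layers.
Thickness = 3.469 × 11.8 cm = 40.93 cm.

40.9 cm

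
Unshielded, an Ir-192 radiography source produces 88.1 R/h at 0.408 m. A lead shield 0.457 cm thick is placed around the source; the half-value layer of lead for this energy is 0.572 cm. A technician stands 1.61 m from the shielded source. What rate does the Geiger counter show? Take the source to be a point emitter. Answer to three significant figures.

3.25 R/h

Distance alone: 88.1 × (0.408/1.61)² = 88.1 × 0.06422 = 5.658 R/h.
Shield: 0.457/0.572 = 0.7990 half-value layers → attenuation 2^(−0.7990) = 0.5747.
Combined: 5.658 × 0.5747 = 3.252 R/h.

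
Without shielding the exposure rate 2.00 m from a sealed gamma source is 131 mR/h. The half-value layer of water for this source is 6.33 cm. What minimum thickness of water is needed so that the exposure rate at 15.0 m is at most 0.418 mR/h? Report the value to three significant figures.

15.7 cm

At 15.0 m, distance alone gives 131 × (2.00/15.0)² = 131 × 0.01778 = 2.329 mR/h.
Further attenuation needed: 2.329/0.418 = 5.572.
n = log₂(5.572) = 2.478 half-value layers.
Thickness = 2.478 × 6.33 cm = 15.69 cm.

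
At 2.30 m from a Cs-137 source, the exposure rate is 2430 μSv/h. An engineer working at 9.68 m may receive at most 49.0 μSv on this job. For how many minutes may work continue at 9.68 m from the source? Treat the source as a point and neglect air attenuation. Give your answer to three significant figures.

Intensity scales as (d₁/d₂)², so rate at 9.68 m:
(2.30/9.68)² = 0.05646, so 2430 × 0.05646 = 137.2 μSv/h.
Stay time = 49.0 μSv ÷ 137.2 μSv/h = 0.3571 h = 21.43 min.

21.4 min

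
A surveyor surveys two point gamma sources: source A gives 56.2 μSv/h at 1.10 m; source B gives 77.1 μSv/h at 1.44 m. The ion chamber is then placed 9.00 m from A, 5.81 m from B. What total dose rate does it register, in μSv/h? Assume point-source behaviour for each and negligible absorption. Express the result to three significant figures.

By superposition, sum each source's inverse-square contribution:
A: 56.2 × (1.10/9.00)² = 0.8395 μSv/h
B: 77.1 × (1.44/5.81)² = 4.736 μSv/h
Total = 0.8395 + 4.736 = 5.575 μSv/h.

5.58 μSv/h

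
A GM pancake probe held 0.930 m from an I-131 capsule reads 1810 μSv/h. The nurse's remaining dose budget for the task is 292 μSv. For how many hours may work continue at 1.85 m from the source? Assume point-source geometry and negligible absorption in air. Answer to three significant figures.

0.638 h

Since intensity falls as 1/r², rate at 1.85 m:
(0.930/1.85)² = 0.2527, so 1810 × 0.2527 = 457.4 μSv/h.
Stay time = 292 μSv ÷ 457.4 μSv/h = 0.6384 h.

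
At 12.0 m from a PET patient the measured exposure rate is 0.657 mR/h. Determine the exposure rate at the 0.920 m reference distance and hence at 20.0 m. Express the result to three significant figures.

Since intensity falls as 1/r²,
At 0.920 m: 0.657 × (12.0/0.920)² = 0.657 × 170.1 = 111.8 mR/h
At 20.0 m: (0.920/20.0)² = 0.002116, so 111.8 × 0.002116 = 0.2366 mR/h.

112 mR/h; 0.237 mR/h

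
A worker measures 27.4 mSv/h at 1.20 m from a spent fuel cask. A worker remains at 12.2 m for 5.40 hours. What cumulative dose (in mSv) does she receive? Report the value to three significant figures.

By the inverse-square law, rate at 12.2 m:
(1.20/12.2)² = 0.009675, so 27.4 × 0.009675 = 0.2651 mSv/h.
Dose = rate × time = 0.2651 mSv/h × 5.400 h = 1.432 mSv.

1.43 mSv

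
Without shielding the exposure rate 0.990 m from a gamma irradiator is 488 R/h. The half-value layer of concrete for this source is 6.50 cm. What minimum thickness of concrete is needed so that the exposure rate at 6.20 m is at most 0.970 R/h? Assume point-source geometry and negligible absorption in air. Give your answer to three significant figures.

At 6.20 m, distance alone gives (0.990/6.20)² = 0.02550, so 488 × 0.02550 = 12.44 R/h.
Further attenuation needed: 12.44/0.970 = 12.82.
n = log₂(12.82) = 3.680 half-value layers.
Thickness = 3.680 × 6.50 cm = 23.92 cm.

23.9 cm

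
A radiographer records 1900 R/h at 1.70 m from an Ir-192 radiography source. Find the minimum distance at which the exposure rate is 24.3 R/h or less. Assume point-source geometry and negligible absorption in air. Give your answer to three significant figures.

15.0 m

By the inverse-square law, d₂ = d₁·√(I₁/I₂).
I₁/I₂ = 1900/24.3 = 78.19, so d₂ = 1.70 × √78.19 = 15.03 m.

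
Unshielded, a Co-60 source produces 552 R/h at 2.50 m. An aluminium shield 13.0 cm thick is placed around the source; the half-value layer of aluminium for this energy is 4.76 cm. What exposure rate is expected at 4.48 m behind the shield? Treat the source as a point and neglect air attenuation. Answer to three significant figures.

25.9 R/h

Distance alone: (2.50/4.48)² = 0.3114, so 552 × 0.3114 = 171.9 R/h.
Shield: 13.0/4.76 = 2.731 half-value layers → attenuation 2^(−2.731) = 0.1506.
Combined: 171.9 × 0.1506 = 25.89 R/h.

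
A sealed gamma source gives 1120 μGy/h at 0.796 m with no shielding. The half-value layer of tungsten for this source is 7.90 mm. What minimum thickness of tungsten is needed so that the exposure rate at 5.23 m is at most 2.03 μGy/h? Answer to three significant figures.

29.0 mm

At 5.23 m, distance alone gives (0.796/5.23)² = 0.02316, so 1120 × 0.02316 = 25.94 μGy/h.
Further attenuation needed: 25.94/2.03 = 12.78.
n = log₂(12.78) = 3.676 half-value layers.
Thickness = 3.676 × 7.90 mm = 29.04 mm.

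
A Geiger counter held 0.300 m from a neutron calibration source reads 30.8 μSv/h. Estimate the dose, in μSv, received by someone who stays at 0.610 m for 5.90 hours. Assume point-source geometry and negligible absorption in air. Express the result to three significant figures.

44.0 μSv

Since intensity falls as 1/r², rate at 0.610 m:
(0.300/0.610)² = 0.2419, so 30.8 × 0.2419 = 7.451 μSv/h.
Dose = rate × time = 7.451 μSv/h × 5.900 h = 43.96 μSv.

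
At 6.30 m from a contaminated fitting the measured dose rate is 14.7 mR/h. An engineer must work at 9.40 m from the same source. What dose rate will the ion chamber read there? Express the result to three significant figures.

Intensity scales as (d₁/d₂)², so scaling from 6.30 m to 9.40 m:
(6.30/9.40)² = 0.4492, so 14.7 × 0.4492 = 6.603 mR/h.

6.60 mR/h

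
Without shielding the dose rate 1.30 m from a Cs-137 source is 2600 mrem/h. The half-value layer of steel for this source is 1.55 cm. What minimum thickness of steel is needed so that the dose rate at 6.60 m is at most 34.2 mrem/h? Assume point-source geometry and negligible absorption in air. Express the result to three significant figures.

2.42 cm

At 6.60 m, distance alone gives (1.30/6.60)² = 0.03880, so 2600 × 0.03880 = 100.9 mrem/h.
Further attenuation needed: 100.9/34.2 = 2.950.
n = log₂(2.950) = 1.561 half-value layers.
Thickness = 1.561 × 1.55 cm = 2.420 cm.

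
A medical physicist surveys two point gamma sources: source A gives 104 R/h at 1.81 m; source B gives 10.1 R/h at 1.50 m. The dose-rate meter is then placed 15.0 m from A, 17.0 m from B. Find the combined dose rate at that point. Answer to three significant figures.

1.59 R/h

Each source contributes Iᵢ·(dᵢ/rᵢ)²; contributions add.
A: 104 × (1.81/15.0)² = 1.514 R/h
B: 10.1 × (1.50/17.0)² = 0.07863 R/h
Total = 1.514 + 0.07863 = 1.593 R/h.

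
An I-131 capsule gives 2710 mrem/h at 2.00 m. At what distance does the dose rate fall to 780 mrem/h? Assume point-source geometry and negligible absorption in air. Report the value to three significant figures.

3.73 m

Intensity scales as (d₁/d₂)², so d₂ = d₁·√(I₁/I₂).
I₁/I₂ = 2710/780 = 3.474, so d₂ = 2.00 × √3.474 = 3.728 m.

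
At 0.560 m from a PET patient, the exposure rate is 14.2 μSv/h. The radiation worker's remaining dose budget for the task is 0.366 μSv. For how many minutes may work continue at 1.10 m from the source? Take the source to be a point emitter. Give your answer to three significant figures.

5.97 min

Since intensity falls as 1/r², rate at 1.10 m:
(0.560/1.10)² = 0.2592, so 14.2 × 0.2592 = 3.681 μSv/h.
Stay time = 0.366 μSv ÷ 3.681 μSv/h = 0.09943 h = 5.966 min.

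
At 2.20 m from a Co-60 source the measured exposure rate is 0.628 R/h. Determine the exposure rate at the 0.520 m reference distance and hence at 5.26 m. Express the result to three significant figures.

11.2 R/h; 0.110 R/h

Intensity scales as (d₁/d₂)², so
At 0.520 m: 0.628 × (2.20/0.520)² = 0.628 × 17.90 = 11.24 R/h
At 5.26 m: 11.24 × (0.520/5.26)² = 11.24 × 0.009773 = 0.1098 R/h.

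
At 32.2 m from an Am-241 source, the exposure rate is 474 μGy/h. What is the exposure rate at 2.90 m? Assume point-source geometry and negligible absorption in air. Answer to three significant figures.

58400 μGy/h

Intensity scales as (d₁/d₂)², so the rate at 2.90 m is
(32.2/2.90)² = 123.3, so 474 × 123.3 = 58440 μGy/h.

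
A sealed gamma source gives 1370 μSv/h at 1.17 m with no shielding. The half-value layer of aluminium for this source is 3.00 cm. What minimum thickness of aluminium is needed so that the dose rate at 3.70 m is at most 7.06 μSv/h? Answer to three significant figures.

12.8 cm

At 3.70 m, distance alone gives 1370 × (1.17/3.70)² = 1370 × 0.09999 = 137.0 μSv/h.
Further attenuation needed: 137.0/7.06 = 19.41.
n = log₂(19.41) = 4.279 half-value layers.
Thickness = 4.279 × 3.00 cm = 12.84 cm.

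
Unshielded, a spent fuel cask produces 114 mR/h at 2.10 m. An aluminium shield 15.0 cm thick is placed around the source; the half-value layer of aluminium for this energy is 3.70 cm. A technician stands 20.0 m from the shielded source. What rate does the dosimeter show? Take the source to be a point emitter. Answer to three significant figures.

Distance alone: 114 × (2.10/20.0)² = 114 × 0.01103 = 1.257 mR/h.
Shield: 15.0/3.70 = 4.054 half-value layers → attenuation 2^(−4.054) = 0.06020.
Combined: 1.257 × 0.06020 = 0.07567 mR/h.

0.0757 mR/h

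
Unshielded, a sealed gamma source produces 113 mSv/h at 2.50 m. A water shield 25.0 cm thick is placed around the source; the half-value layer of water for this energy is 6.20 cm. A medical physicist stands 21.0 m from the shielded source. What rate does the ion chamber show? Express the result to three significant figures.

Distance alone: 113 × (2.50/21.0)² = 113 × 0.01417 = 1.601 mSv/h.
Shield: 25.0/6.20 = 4.032 half-value layers → attenuation 2^(−4.032) = 0.06113.
Combined: 1.601 × 0.06113 = 0.09787 mSv/h.

0.0979 mSv/h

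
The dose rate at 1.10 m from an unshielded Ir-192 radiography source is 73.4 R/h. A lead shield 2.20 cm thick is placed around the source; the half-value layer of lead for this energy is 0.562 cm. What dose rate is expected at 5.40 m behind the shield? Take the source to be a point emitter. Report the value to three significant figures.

0.202 R/h

Distance alone: (1.10/5.40)² = 0.04150, so 73.4 × 0.04150 = 3.046 R/h.
Shield: 2.20/0.562 = 3.915 half-value layers → attenuation 2^(−3.915) = 0.06629.
Combined: 3.046 × 0.06629 = 0.2019 R/h.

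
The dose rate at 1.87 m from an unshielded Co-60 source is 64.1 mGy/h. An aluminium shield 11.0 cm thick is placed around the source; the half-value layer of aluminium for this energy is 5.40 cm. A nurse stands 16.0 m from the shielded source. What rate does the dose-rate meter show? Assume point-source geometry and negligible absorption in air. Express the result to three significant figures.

0.213 mGy/h

Distance alone: 64.1 × (1.87/16.0)² = 64.1 × 0.01366 = 0.8756 mGy/h.
Shield: 11.0/5.40 = 2.037 half-value layers → attenuation 2^(−2.037) = 0.2437.
Combined: 0.8756 × 0.2437 = 0.2134 mGy/h.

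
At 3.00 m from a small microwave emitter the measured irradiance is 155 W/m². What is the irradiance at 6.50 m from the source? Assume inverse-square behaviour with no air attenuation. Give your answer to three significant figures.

Intensity scales as (d₁/d₂)², so scaling from 3.00 m to 6.50 m:
155 × (3.00/6.50)² = 155 × 0.2130 = 33.02 W/m².

33.0 W/m²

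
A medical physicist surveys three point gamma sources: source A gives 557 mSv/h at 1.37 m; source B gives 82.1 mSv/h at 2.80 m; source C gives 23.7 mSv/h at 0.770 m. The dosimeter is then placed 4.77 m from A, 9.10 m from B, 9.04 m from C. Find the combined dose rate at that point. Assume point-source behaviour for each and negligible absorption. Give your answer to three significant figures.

Each source contributes Iᵢ·(dᵢ/rᵢ)²; contributions add.
A: 557 × (1.37/4.77)² = 45.95 mSv/h
B: 82.1 × (2.80/9.10)² = 7.773 mSv/h
C: 23.7 × (0.770/9.04)² = 0.1719 mSv/h
Total = 45.95 + 7.773 + 0.1719 = 53.89 mSv/h.

53.9 mSv/h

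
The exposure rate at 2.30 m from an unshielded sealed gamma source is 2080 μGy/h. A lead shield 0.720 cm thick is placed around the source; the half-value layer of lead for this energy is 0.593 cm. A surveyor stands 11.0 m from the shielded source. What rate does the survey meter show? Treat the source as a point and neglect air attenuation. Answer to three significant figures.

Distance alone: 2080 × (2.30/11.0)² = 2080 × 0.04372 = 90.94 μGy/h.
Shield: 0.720/0.593 = 1.214 half-value layers → attenuation 2^(−1.214) = 0.4311.
Combined: 90.94 × 0.4311 = 39.20 μGy/h.

39.2 μGy/h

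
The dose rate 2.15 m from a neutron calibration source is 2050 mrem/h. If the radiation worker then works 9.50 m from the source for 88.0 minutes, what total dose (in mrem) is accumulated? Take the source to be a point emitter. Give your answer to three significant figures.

Using I₁d₁² = I₂d₂², rate at 9.50 m:
2050 × (2.15/9.50)² = 2050 × 0.05122 = 105.0 mrem/h.
Dose = rate × time = 105.0 mrem/h × 1.467 h = 154.0 mrem.

154 mrem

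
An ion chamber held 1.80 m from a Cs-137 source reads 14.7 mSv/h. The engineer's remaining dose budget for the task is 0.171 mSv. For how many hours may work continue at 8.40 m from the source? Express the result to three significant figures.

By the inverse-square law, rate at 8.40 m:
(1.80/8.40)² = 0.04592, so 14.7 × 0.04592 = 0.6750 mSv/h.
Stay time = 0.171 mSv ÷ 0.6750 mSv/h = 0.2533 h.

0.253 h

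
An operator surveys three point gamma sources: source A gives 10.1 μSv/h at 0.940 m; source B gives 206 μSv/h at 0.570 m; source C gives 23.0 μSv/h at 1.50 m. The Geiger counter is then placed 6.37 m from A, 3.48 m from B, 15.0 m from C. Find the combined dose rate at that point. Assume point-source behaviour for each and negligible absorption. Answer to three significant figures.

5.98 μSv/h

Each source contributes Iᵢ·(dᵢ/rᵢ)²; contributions add.
A: 10.1 × (0.940/6.37)² = 0.2199 μSv/h
B: 206 × (0.570/3.48)² = 5.527 μSv/h
C: 23.0 × (1.50/15.0)² = 0.2300 μSv/h
Total = 0.2199 + 5.527 + 0.2300 = 5.977 μSv/h.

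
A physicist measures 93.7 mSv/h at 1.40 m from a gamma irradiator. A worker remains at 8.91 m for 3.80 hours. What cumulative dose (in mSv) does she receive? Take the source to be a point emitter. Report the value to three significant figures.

8.79 mSv

Applying the 1/r² law, rate at 8.91 m:
(1.40/8.91)² = 0.02469, so 93.7 × 0.02469 = 2.313 mSv/h.
Dose = rate × time = 2.313 mSv/h × 3.800 h = 8.789 mSv.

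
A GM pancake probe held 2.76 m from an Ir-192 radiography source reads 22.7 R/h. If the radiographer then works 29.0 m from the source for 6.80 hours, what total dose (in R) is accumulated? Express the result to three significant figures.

1.40 R

Intensity scales as (d₁/d₂)², so rate at 29.0 m:
22.7 × (2.76/29.0)² = 22.7 × 0.009058 = 0.2056 R/h.
Dose = rate × time = 0.2056 R/h × 6.800 h = 1.398 R.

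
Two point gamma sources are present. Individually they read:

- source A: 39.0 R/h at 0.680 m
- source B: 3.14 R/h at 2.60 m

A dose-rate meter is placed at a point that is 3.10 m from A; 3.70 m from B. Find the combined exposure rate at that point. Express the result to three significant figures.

3.43 R/h

Each source contributes Iᵢ·(dᵢ/rᵢ)²; contributions add.
A: 39.0 × (0.680/3.10)² = 1.877 R/h
B: 3.14 × (2.60/3.70)² = 1.551 R/h
Total = 1.877 + 1.551 = 3.428 R/h.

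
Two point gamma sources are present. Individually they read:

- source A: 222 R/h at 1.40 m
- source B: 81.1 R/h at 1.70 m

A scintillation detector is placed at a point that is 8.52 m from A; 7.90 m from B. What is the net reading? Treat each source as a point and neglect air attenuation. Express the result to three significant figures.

9.75 R/h

Each source contributes Iᵢ·(dᵢ/rᵢ)²; contributions add.
A: 222 × (1.40/8.52)² = 5.994 R/h
B: 81.1 × (1.70/7.90)² = 3.755 R/h
Total = 5.994 + 3.755 = 9.749 R/h.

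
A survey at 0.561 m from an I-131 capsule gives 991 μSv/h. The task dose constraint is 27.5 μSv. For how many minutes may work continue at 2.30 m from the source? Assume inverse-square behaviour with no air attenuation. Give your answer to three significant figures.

Since intensity falls as 1/r², rate at 2.30 m:
(0.561/2.30)² = 0.05949, so 991 × 0.05949 = 58.95 μSv/h.
Stay time = 27.5 μSv ÷ 58.95 μSv/h = 0.4665 h = 27.99 min.

28.0 min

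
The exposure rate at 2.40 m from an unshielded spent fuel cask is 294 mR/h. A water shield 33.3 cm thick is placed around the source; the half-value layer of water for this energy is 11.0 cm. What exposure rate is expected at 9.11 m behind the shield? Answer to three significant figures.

Distance alone: (2.40/9.11)² = 0.06940, so 294 × 0.06940 = 20.40 mR/h.
Shield: 33.3/11.0 = 3.027 half-value layers → attenuation 2^(−3.027) = 0.1227.
Combined: 20.40 × 0.1227 = 2.503 mR/h.

2.50 mR/h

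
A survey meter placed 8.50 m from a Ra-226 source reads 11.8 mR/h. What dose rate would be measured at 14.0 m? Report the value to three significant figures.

By the inverse-square law, scaling from 8.50 m to 14.0 m:
11.8 × (8.50/14.0)² = 11.8 × 0.3686 = 4.349 mR/h.

4.35 mR/h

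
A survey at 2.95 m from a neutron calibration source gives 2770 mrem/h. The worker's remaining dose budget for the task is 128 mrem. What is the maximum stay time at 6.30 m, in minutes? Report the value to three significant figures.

Intensity scales as (d₁/d₂)², so rate at 6.30 m:
2770 × (2.95/6.30)² = 2770 × 0.2193 = 607.5 mrem/h.
Stay time = 128 mrem ÷ 607.5 mrem/h = 0.2107 h = 12.64 min.

12.6 min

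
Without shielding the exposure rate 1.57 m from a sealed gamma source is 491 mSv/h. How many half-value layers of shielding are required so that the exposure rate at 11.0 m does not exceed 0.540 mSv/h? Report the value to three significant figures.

At 11.0 m, distance alone gives (1.57/11.0)² = 0.02037, so 491 × 0.02037 = 10.00 mSv/h.
Further attenuation needed: 10.00/0.540 = 18.52.
n = log₂(18.52) = 4.211 half-value layers.

4.21 half-value layers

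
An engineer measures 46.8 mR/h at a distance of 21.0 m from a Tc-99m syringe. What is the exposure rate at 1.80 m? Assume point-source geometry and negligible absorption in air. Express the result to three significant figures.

6370 mR/h

By the inverse-square law, the rate at 1.80 m is
(21.0/1.80)² = 136.1, so 46.8 × 136.1 = 6369 mR/h.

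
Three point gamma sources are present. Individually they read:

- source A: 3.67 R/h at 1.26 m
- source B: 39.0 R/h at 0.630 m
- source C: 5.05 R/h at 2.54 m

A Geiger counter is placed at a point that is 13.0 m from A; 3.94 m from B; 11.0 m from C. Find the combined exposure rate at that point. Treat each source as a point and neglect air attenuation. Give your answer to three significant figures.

1.30 R/h

Each source contributes Iᵢ·(dᵢ/rᵢ)²; contributions add.
A: 3.67 × (1.26/13.0)² = 0.03448 R/h
B: 39.0 × (0.630/3.94)² = 0.9971 R/h
C: 5.05 × (2.54/11.0)² = 0.2693 R/h
Total = 0.03448 + 0.9971 + 0.2693 = 1.301 R/h.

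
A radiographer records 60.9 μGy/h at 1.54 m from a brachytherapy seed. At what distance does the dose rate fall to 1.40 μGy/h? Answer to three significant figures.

10.2 m

Applying the 1/r² law, d₂ = d₁·√(I₁/I₂).
I₁/I₂ = 60.9/1.40 = 43.50, so d₂ = 1.54 × √43.50 = 10.16 m.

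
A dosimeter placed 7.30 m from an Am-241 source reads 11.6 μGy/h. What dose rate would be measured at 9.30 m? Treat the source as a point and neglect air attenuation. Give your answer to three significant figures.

7.15 μGy/h

Using I₁d₁² = I₂d₂², scaling from 7.30 m to 9.30 m:
(7.30/9.30)² = 0.6161, so 11.6 × 0.6161 = 7.147 μGy/h.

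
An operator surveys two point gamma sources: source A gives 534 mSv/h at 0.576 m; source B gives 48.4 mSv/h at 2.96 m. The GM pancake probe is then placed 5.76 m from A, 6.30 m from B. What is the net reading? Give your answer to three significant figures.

Each source contributes Iᵢ·(dᵢ/rᵢ)²; contributions add.
A: 534 × (0.576/5.76)² = 5.340 mSv/h
B: 48.4 × (2.96/6.30)² = 10.68 mSv/h
Total = 5.340 + 10.68 = 16.02 mSv/h.

16.0 mSv/h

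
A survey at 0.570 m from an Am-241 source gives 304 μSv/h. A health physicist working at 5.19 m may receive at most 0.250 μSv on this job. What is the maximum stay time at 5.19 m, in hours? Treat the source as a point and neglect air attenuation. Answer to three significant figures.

0.0682 h

Intensity scales as (d₁/d₂)², so rate at 5.19 m:
(0.570/5.19)² = 0.01206, so 304 × 0.01206 = 3.666 μSv/h.
Stay time = 0.250 μSv ÷ 3.666 μSv/h = 0.06819 h.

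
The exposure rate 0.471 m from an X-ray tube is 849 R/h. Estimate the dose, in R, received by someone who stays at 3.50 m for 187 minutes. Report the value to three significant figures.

47.9 R

Since intensity falls as 1/r², rate at 3.50 m:
(0.471/3.50)² = 0.01811, so 849 × 0.01811 = 15.38 R/h.
Dose = rate × time = 15.38 R/h × 3.117 h = 47.94 R.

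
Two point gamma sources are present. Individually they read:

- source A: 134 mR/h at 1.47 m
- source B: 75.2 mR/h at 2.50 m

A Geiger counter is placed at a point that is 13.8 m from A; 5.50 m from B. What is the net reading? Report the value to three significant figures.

Each source contributes Iᵢ·(dᵢ/rᵢ)²; contributions add.
A: 134 × (1.47/13.8)² = 1.520 mR/h
B: 75.2 × (2.50/5.50)² = 15.54 mR/h
Total = 1.520 + 15.54 = 17.06 mR/h.

17.1 mR/h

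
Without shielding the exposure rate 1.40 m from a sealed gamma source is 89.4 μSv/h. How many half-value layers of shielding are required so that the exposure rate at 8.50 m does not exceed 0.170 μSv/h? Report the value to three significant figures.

At 8.50 m, distance alone gives 89.4 × (1.40/8.50)² = 89.4 × 0.02713 = 2.425 μSv/h.
Further attenuation needed: 2.425/0.170 = 14.26.
n = log₂(14.26) = 3.834 half-value layers.

3.83 half-value layers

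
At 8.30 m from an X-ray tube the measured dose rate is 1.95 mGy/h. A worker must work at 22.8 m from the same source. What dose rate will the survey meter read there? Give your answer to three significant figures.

By the inverse-square law, scaling from 8.30 m to 22.8 m:
(8.30/22.8)² = 0.1325, so 1.95 × 0.1325 = 0.2584 mGy/h.

0.258 mGy/h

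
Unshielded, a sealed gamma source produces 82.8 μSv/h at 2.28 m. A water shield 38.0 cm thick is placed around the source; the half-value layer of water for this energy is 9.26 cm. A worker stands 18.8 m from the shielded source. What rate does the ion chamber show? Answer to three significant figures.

Distance alone: (2.28/18.8)² = 0.01471, so 82.8 × 0.01471 = 1.218 μSv/h.
Shield: 38.0/9.26 = 4.104 half-value layers → attenuation 2^(−4.104) = 0.05815.
Combined: 1.218 × 0.05815 = 0.07083 μSv/h.

0.0708 μSv/h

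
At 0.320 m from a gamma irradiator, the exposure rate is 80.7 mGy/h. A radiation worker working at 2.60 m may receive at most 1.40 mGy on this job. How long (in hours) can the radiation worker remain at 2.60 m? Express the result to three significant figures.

Intensity scales as (d₁/d₂)², so rate at 2.60 m:
(0.320/2.60)² = 0.01515, so 80.7 × 0.01515 = 1.223 mGy/h.
Stay time = 1.40 mGy ÷ 1.223 mGy/h = 1.145 h.

1.15 h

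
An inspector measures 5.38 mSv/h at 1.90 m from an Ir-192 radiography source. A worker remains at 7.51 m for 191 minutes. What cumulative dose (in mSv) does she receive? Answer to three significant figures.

1.10 mSv

Applying the 1/r² law, rate at 7.51 m:
5.38 × (1.90/7.51)² = 5.38 × 0.06401 = 0.3444 mSv/h.
Dose = rate × time = 0.3444 mSv/h × 3.183 h = 1.096 mSv.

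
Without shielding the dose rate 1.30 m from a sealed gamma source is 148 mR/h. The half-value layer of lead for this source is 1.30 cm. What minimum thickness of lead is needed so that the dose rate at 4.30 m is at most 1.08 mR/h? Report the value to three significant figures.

At 4.30 m, distance alone gives (1.30/4.30)² = 0.09140, so 148 × 0.09140 = 13.53 mR/h.
Further attenuation needed: 13.53/1.08 = 12.53.
n = log₂(12.53) = 3.647 half-value layers.
Thickness = 3.647 × 1.30 cm = 4.741 cm.

4.74 cm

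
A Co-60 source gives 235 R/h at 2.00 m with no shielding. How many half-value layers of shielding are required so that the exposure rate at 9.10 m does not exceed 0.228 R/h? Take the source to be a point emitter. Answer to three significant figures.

5.64 half-value layers

At 9.10 m, distance alone gives 235 × (2.00/9.10)² = 235 × 0.04830 = 11.35 R/h.
Further attenuation needed: 11.35/0.228 = 49.78.
n = log₂(49.78) = 5.637 half-value layers.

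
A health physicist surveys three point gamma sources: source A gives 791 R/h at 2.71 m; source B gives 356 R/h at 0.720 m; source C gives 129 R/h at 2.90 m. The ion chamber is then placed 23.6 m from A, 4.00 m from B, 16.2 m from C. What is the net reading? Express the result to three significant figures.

26.1 R/h

By superposition, sum each source's inverse-square contribution:
A: 791 × (2.71/23.6)² = 10.43 R/h
B: 356 × (0.720/4.00)² = 11.53 R/h
C: 129 × (2.90/16.2)² = 4.134 R/h
Total = 10.43 + 11.53 + 4.134 = 26.09 R/h.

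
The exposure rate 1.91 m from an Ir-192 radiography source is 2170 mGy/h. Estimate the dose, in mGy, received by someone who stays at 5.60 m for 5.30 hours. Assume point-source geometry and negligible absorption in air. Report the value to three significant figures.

By the inverse-square law, rate at 5.60 m:
(1.91/5.60)² = 0.1163, so 2170 × 0.1163 = 252.4 mGy/h.
Dose = rate × time = 252.4 mGy/h × 5.300 h = 1338 mGy.

1340 mGy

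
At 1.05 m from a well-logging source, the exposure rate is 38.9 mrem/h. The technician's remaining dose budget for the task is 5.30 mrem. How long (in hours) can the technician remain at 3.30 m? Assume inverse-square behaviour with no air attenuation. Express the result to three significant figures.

1.35 h

Intensity scales as (d₁/d₂)², so rate at 3.30 m:
38.9 × (1.05/3.30)² = 38.9 × 0.1012 = 3.937 mrem/h.
Stay time = 5.30 mrem ÷ 3.937 mrem/h = 1.346 h.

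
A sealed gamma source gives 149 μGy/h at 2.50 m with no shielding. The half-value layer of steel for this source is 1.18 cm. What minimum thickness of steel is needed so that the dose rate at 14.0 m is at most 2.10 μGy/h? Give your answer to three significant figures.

1.39 cm

At 14.0 m, distance alone gives (2.50/14.0)² = 0.03189, so 149 × 0.03189 = 4.752 μGy/h.
Further attenuation needed: 4.752/2.10 = 2.263.
n = log₂(2.263) = 1.178 half-value layers.
Thickness = 1.178 × 1.18 cm = 1.390 cm.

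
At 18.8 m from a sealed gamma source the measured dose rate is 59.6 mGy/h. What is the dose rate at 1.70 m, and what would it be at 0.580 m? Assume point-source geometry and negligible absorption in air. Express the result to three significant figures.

Applying the 1/r² law,
At 1.70 m: 59.6 × (18.8/1.70)² = 59.6 × 122.3 = 7289 mGy/h
At 0.580 m: 7289 × (1.70/0.580)² = 7289 × 8.591 = 62620 mGy/h.

7290 mGy/h; 62600 mGy/h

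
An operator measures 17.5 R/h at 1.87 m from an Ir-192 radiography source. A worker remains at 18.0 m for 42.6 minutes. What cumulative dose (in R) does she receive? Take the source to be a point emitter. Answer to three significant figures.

0.134 R

Using I₁d₁² = I₂d₂², rate at 18.0 m:
(1.87/18.0)² = 0.01079, so 17.5 × 0.01079 = 0.1888 R/h.
Dose = rate × time = 0.1888 R/h × 0.7100 h = 0.1340 R.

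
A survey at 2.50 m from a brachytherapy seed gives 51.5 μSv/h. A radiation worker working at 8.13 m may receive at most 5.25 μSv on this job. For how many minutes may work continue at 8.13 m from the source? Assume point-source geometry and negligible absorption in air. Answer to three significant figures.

Using I₁d₁² = I₂d₂², rate at 8.13 m:
(2.50/8.13)² = 0.09456, so 51.5 × 0.09456 = 4.870 μSv/h.
Stay time = 5.25 μSv ÷ 4.870 μSv/h = 1.078 h = 64.68 min.

64.7 min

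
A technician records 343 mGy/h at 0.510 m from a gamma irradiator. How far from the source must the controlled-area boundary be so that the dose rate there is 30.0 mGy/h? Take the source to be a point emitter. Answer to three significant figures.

1.72 m

Intensity scales as (d₁/d₂)², so d₂ = d₁·√(I₁/I₂).
I₁/I₂ = 343/30.0 = 11.43, so d₂ = 0.510 × √11.43 = 1.724 m.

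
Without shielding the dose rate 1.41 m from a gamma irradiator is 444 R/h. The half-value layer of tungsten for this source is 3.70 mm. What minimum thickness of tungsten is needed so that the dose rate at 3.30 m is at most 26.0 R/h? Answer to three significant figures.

At 3.30 m, distance alone gives (1.41/3.30)² = 0.1826, so 444 × 0.1826 = 81.07 R/h.
Further attenuation needed: 81.07/26.0 = 3.118.
n = log₂(3.118) = 1.641 half-value layers.
Thickness = 1.641 × 3.70 mm = 6.072 mm.

6.07 mm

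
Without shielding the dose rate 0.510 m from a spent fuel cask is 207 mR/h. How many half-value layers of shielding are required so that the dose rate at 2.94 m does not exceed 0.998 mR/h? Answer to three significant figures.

At 2.94 m, distance alone gives (0.510/2.94)² = 0.03009, so 207 × 0.03009 = 6.229 mR/h.
Further attenuation needed: 6.229/0.998 = 6.241.
n = log₂(6.241) = 2.642 half-value layers.

2.64 half-value layers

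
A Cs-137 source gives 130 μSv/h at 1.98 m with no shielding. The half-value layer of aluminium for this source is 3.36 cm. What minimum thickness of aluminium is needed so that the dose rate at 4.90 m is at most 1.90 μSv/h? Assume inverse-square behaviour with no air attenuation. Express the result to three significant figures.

11.7 cm

At 4.90 m, distance alone gives (1.98/4.90)² = 0.1633, so 130 × 0.1633 = 21.23 μSv/h.
Further attenuation needed: 21.23/1.90 = 11.17.
n = log₂(11.17) = 3.482 half-value layers.
Thickness = 3.482 × 3.36 cm = 11.70 cm.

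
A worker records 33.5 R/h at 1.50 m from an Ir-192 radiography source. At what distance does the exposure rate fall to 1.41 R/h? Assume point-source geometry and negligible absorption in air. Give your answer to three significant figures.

7.31 m

Since intensity falls as 1/r², d₂ = d₁·√(I₁/I₂).
I₁/I₂ = 33.5/1.41 = 23.76, so d₂ = 1.50 × √23.76 = 7.312 m.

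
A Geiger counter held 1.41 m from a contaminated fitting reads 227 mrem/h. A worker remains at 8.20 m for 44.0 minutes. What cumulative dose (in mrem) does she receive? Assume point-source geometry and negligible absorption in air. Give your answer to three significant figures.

Since intensity falls as 1/r², rate at 8.20 m:
(1.41/8.20)² = 0.02957, so 227 × 0.02957 = 6.712 mrem/h.
Dose = rate × time = 6.712 mrem/h × 0.7333 h = 4.922 mrem.

4.92 mrem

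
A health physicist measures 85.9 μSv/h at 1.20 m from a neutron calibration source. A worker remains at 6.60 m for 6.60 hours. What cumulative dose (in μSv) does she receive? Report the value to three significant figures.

By the inverse-square law, rate at 6.60 m:
(1.20/6.60)² = 0.03306, so 85.9 × 0.03306 = 2.840 μSv/h.
Dose = rate × time = 2.840 μSv/h × 6.600 h = 18.74 μSv.

18.7 μSv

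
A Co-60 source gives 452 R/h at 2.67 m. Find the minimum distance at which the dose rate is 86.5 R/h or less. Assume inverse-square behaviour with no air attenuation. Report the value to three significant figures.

6.10 m

Intensity scales as (d₁/d₂)², so d₂ = d₁·√(I₁/I₂).
I₁/I₂ = 452/86.5 = 5.225, so d₂ = 2.67 × √5.225 = 6.103 m.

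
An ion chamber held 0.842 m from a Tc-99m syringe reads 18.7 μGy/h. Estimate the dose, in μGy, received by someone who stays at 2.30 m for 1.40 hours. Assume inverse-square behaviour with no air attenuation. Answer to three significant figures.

3.51 μGy

Applying the 1/r² law, rate at 2.30 m:
18.7 × (0.842/2.30)² = 18.7 × 0.1340 = 2.506 μGy/h.
Dose = rate × time = 2.506 μGy/h × 1.400 h = 3.508 μGy.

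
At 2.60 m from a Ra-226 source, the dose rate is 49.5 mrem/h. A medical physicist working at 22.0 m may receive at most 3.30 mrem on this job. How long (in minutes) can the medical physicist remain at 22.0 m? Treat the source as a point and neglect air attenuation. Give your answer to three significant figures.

Since intensity falls as 1/r², rate at 22.0 m:
49.5 × (2.60/22.0)² = 49.5 × 0.01397 = 0.6915 mrem/h.
Stay time = 3.30 mrem ÷ 0.6915 mrem/h = 4.772 h = 286.3 min.

286 min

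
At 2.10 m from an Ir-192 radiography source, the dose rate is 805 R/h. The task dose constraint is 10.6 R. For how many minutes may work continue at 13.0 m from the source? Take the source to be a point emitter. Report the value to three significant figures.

Intensity scales as (d₁/d₂)², so rate at 13.0 m:
(2.10/13.0)² = 0.02609, so 805 × 0.02609 = 21.00 R/h.
Stay time = 10.6 R ÷ 21.00 R/h = 0.5048 h = 30.29 min.

30.3 min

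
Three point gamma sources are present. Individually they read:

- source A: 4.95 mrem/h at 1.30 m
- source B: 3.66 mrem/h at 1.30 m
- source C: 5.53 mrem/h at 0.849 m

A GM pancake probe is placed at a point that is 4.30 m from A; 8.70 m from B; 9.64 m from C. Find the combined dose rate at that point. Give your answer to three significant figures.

0.577 mrem/h

By superposition, sum each source's inverse-square contribution:
A: 4.95 × (1.30/4.30)² = 0.4524 mrem/h
B: 3.66 × (1.30/8.70)² = 0.08172 mrem/h
C: 5.53 × (0.849/9.64)² = 0.04289 mrem/h
Total = 0.4524 + 0.08172 + 0.04289 = 0.5770 mrem/h.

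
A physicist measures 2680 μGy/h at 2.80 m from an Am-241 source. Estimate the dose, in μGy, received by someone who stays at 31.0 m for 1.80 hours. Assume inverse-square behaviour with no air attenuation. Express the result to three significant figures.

Since intensity falls as 1/r², rate at 31.0 m:
2680 × (2.80/31.0)² = 2680 × 0.008158 = 21.86 μGy/h.
Dose = rate × time = 21.86 μGy/h × 1.800 h = 39.35 μGy.

39.4 μGy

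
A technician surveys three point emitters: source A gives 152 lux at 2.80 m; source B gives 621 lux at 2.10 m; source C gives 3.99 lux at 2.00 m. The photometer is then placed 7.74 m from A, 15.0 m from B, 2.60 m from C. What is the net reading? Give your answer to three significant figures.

34.4 lux

By superposition, sum each source's inverse-square contribution:
A: 152 × (2.80/7.74)² = 19.89 lux
B: 621 × (2.10/15.0)² = 12.17 lux
C: 3.99 × (2.00/2.60)² = 2.361 lux
Total = 19.89 + 12.17 + 2.361 = 34.42 lux.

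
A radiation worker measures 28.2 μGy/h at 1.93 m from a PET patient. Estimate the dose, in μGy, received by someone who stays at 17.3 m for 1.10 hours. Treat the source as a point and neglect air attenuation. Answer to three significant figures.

Using I₁d₁² = I₂d₂², rate at 17.3 m:
(1.93/17.3)² = 0.01245, so 28.2 × 0.01245 = 0.3511 μGy/h.
Dose = rate × time = 0.3511 μGy/h × 1.100 h = 0.3862 μGy.

0.386 μGy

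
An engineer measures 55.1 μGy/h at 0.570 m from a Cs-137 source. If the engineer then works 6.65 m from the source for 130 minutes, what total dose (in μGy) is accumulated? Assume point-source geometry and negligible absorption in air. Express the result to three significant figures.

0.877 μGy

By the inverse-square law, rate at 6.65 m:
55.1 × (0.570/6.65)² = 55.1 × 0.007347 = 0.4048 μGy/h.
Dose = rate × time = 0.4048 μGy/h × 2.167 h = 0.8772 μGy.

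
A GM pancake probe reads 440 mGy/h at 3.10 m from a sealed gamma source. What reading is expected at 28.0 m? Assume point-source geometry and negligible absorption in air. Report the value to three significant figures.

Since intensity falls as 1/r², the rate at 28.0 m is
440 × (3.10/28.0)² = 440 × 0.01226 = 5.394 mGy/h.

5.39 mGy/h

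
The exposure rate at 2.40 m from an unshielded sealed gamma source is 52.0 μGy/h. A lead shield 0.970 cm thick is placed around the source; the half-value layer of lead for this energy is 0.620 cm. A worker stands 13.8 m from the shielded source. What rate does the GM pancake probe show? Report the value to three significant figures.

0.532 μGy/h

Distance alone: (2.40/13.8)² = 0.03025, so 52.0 × 0.03025 = 1.573 μGy/h.
Shield: 0.970/0.620 = 1.565 half-value layers → attenuation 2^(−1.565) = 0.3380.
Combined: 1.573 × 0.3380 = 0.5317 μGy/h.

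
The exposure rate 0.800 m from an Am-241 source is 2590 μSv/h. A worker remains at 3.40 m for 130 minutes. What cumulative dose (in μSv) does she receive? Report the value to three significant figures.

311 μSv

Since intensity falls as 1/r², rate at 3.40 m:
(0.800/3.40)² = 0.05536, so 2590 × 0.05536 = 143.4 μSv/h.
Dose = rate × time = 143.4 μSv/h × 2.167 h = 310.7 μSv.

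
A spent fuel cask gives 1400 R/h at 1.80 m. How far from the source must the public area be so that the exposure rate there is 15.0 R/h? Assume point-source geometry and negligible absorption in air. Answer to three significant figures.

17.4 m

Since intensity falls as 1/r², d₂ = d₁·√(I₁/I₂).
I₁/I₂ = 1400/15.0 = 93.33, so d₂ = 1.80 × √93.33 = 17.39 m.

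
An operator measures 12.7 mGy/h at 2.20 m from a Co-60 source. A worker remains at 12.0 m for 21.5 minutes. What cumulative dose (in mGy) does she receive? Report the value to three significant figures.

Using I₁d₁² = I₂d₂², rate at 12.0 m:
12.7 × (2.20/12.0)² = 12.7 × 0.03361 = 0.4268 mGy/h.
Dose = rate × time = 0.4268 mGy/h × 0.3583 h = 0.1529 mGy.

0.153 mGy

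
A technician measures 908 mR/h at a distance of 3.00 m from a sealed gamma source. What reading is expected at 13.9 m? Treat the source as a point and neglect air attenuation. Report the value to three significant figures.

42.3 mR/h

Using I₁d₁² = I₂d₂², the rate at 13.9 m is
(3.00/13.9)² = 0.04658, so 908 × 0.04658 = 42.29 mR/h.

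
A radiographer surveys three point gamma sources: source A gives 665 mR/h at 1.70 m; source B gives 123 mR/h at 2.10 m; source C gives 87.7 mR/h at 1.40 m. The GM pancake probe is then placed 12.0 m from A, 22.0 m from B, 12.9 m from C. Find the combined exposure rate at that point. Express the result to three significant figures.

Each source contributes Iᵢ·(dᵢ/rᵢ)²; contributions add.
A: 665 × (1.70/12.0)² = 13.35 mR/h
B: 123 × (2.10/22.0)² = 1.121 mR/h
C: 87.7 × (1.40/12.9)² = 1.033 mR/h
Total = 13.35 + 1.121 + 1.033 = 15.50 mR/h.

15.5 mR/h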